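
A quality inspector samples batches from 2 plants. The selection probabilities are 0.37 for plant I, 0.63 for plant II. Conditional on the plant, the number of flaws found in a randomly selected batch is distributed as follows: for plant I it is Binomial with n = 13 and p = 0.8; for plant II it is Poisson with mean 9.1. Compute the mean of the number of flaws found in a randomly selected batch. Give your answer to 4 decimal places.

9.5810

Component means — I: 10.4; II: 9.1.
E[X] = 0.37·10.4 + 0.63·9.1 = 9.581.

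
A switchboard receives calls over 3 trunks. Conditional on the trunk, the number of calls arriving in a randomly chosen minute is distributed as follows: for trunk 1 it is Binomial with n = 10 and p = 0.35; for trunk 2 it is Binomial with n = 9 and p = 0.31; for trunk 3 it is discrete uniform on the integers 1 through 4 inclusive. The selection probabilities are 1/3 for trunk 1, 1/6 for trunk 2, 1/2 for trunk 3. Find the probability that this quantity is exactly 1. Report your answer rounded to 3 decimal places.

0.173

Conditional on each trunk, P(X = 1): 1: 0.0724917; 2: 0.14335; 3: 0.25.
By total probability, P(X = 1) = 0.333333·0.0724917 + 0.166667·0.14335 + 0.5·0.25 = 0.173056.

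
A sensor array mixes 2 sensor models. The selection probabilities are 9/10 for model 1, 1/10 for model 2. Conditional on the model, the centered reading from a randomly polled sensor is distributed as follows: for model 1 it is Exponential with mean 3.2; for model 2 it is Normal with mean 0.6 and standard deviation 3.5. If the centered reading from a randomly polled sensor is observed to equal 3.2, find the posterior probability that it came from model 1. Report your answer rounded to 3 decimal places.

0.923

Likelihoods f(3.2 | ·): 1: 0.114962; 2: 0.0864992.
Posterior ∝ prior × likelihood. Numerator for 1: 0.9·0.114962 = 0.103466.
Normalizing constant: 0.9·0.114962 + 0.1·0.0864992 = 0.112116.
P(1 | observation) = 0.103466 / 0.112116 = 0.922848.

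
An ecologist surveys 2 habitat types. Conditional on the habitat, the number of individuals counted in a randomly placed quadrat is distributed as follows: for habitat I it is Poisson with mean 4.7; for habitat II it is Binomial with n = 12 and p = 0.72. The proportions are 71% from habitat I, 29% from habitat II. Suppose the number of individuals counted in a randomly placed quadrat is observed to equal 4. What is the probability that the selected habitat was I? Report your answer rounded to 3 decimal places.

0.989

Likelihoods P(X=4 | ·): I: 0.184925; II: 0.00502573.
Posterior ∝ prior × likelihood. Numerator for I: 0.71·0.184925 = 0.131297.
Normalizing constant: 0.71·0.184925 + 0.29·0.00502573 = 0.132754.
P(I | observation) = 0.131297 / 0.132754 = 0.989021.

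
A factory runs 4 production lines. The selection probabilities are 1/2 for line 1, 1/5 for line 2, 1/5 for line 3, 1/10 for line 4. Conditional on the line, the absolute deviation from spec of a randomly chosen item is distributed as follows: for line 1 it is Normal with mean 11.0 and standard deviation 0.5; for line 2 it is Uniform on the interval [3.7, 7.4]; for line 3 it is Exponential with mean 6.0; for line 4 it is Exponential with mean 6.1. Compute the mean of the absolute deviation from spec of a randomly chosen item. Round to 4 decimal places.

8.4200

Component means — 1: 11; 2: 5.55; 3: 6; 4: 6.1.
E[X] = 0.5·11 + 0.2·5.55 + 0.2·6 + 0.1·6.1 = 8.42.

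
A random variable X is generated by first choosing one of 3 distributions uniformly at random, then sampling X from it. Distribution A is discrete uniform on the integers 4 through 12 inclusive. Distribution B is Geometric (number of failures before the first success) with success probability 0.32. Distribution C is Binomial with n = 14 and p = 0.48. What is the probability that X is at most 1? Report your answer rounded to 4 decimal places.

Conditional on each component, P(X ≤ 1): A: 0; B: 0.5376; C: 0.00147157.
By total probability, P(X ≤ 1) = 0.333333·0 + 0.333333·0.5376 + 0.333333·0.00147157 = 0.179691.

0.1797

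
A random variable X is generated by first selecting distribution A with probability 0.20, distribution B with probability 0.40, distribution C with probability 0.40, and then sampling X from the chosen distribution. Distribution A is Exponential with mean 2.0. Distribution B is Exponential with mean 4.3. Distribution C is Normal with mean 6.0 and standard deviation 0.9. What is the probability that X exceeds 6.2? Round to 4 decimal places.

Conditional on each component, P(X > 6.2): A: 0.0450492; B: 0.236487; C: 0.41207.
By total probability, P(X > 6.2) = 0.2·0.0450492 + 0.4·0.236487 + 0.4·0.41207 = 0.268433.

0.2684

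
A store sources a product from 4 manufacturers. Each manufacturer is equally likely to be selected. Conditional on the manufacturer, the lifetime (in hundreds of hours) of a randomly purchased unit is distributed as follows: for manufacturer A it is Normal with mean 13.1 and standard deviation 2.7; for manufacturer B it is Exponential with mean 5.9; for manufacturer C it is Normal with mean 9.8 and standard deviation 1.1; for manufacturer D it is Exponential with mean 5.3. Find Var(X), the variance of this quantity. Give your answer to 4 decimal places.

Per component, A: μ=13.1, E[X²]=178.9; B: μ=5.9, E[X²]=69.62; C: μ=9.8, E[X²]=97.25; D: μ=5.3, E[X²]=56.18.
E[X] = 0.25·13.1 + 0.25·5.9 + 0.25·9.8 + 0.25·5.3 = 8.525.
E[X²] = 0.25·178.9 + 0.25·69.62 + 0.25·97.25 + 0.25·56.18 = 100.487.
Var(X) = E[X²] − (E[X])² = 100.487 − 72.6756 = 27.8119.

27.8119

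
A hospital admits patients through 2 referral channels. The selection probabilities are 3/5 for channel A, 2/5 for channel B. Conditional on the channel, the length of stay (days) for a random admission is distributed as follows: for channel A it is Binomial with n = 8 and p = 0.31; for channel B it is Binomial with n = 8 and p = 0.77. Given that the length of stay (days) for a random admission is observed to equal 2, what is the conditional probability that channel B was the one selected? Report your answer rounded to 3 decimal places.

0.006

Likelihoods P(X=2 | ·): A: 0.290386; B: 0.00245757.
Posterior ∝ prior × likelihood. Numerator for B: 0.4·0.00245757 = 0.000983029.
Normalizing constant: 0.6·0.290386 + 0.4·0.00245757 = 0.175215.
P(B | observation) = 0.000983029 / 0.175215 = 0.00561043.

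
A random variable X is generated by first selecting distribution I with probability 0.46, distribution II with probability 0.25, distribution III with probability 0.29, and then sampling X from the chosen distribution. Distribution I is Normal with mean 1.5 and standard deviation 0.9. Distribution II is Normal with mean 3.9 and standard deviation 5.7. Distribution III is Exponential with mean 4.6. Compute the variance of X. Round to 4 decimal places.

16.6114

Per component, I: μ=1.5, E[X²]=3.06; II: μ=3.9, E[X²]=47.7; III: μ=4.6, E[X²]=42.32.
E[X] = 0.46·1.5 + 0.25·3.9 + 0.29·4.6 = 2.999.
E[X²] = 0.46·3.06 + 0.25·47.7 + 0.29·42.32 = 25.6054.
Var(X) = E[X²] − (E[X])² = 25.6054 − 8.994 = 16.6114.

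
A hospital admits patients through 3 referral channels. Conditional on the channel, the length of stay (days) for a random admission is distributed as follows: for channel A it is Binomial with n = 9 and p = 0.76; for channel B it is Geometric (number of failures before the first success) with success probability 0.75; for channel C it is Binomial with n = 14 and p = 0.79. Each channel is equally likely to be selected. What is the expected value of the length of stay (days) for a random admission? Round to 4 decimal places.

6.0778

Component means — A: 6.84; B: 0.333333; C: 11.06.
E[X] = 0.333333·6.84 + 0.333333·0.333333 + 0.333333·11.06 = 6.07778.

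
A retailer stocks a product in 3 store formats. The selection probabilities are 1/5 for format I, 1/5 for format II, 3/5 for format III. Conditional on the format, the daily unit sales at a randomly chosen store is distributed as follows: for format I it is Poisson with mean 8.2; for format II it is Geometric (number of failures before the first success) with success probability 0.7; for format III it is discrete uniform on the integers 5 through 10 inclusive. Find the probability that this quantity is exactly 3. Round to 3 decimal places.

Conditional on each format, P(X = 3): I: 0.0252392; II: 0.0189; III: 0.
By total probability, P(X = 3) = 0.2·0.0252392 + 0.2·0.0189 + 0.6·0 = 0.00882784.

0.009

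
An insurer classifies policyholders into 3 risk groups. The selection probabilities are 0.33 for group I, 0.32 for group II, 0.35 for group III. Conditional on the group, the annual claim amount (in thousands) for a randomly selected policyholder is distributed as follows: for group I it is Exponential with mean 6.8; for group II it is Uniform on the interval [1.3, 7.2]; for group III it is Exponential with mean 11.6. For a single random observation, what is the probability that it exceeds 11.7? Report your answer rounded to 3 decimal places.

Conditional on each group, P(X > 11.7): I: 0.178961; II: 0; III: 0.364722.
By total probability, P(X > 11.7) = 0.33·0.178961 + 0.32·0 + 0.35·0.364722 = 0.18671.

0.187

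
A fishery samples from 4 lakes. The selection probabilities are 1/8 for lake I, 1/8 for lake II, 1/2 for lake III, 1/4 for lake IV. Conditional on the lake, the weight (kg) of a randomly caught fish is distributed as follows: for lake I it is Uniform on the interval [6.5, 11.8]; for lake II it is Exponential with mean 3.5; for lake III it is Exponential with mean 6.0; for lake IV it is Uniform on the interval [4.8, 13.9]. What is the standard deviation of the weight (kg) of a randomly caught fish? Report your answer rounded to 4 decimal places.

Per component, I: μ=9.15, E[X²]=86.0633; II: μ=3.5, E[X²]=24.5; III: μ=6, E[X²]=72; IV: μ=9.35, E[X²]=94.3233.
E[X] = 0.125·9.15 + 0.125·3.5 + 0.5·6 + 0.25·9.35 = 6.91875.
E[X²] = 0.125·86.0633 + 0.125·24.5 + 0.5·72 + 0.25·94.3233 = 73.4013.
Var(X) = E[X²] − (E[X])² = 73.4013 − 47.8691 = 25.5321.
SD(X) = √25.5321 = 5.05293.

5.0529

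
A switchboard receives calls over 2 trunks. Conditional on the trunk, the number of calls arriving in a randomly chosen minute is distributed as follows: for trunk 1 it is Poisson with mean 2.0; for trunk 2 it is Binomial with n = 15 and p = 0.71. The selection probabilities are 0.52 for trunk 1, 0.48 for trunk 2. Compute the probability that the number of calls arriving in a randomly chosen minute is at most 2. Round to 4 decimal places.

0.3519

Conditional on each trunk, P(X ≤ 2): 1: 0.676676; 2: 5.75653e-06.
By total probability, P(X ≤ 2) = 0.52·0.676676 + 0.48·5.75653e-06 = 0.351874.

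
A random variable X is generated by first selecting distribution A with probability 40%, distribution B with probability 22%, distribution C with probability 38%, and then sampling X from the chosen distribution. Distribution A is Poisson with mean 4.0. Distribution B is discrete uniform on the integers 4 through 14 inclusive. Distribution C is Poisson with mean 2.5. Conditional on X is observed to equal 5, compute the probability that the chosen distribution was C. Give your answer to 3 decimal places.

0.235

Likelihoods P(X=5 | ·): A: 0.156293; B: 0.0909091; C: 0.0668009.
Posterior ∝ prior × likelihood. Numerator for C: 0.38·0.0668009 = 0.0253844.
Normalizing constant: 0.4·0.156293 + 0.22·0.0909091 + 0.38·0.0668009 = 0.107902.
P(C | observation) = 0.0253844 / 0.107902 = 0.235254.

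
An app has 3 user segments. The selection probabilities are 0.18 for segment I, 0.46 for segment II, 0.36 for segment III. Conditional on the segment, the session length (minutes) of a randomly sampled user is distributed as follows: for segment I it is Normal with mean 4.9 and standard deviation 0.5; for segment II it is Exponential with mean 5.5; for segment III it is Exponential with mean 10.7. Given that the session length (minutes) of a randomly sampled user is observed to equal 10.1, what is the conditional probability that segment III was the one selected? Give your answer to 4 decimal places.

Likelihoods f(10.1 | ·): I: 2.60192e-24; II: 0.0289811; III: 0.0363643.
Posterior ∝ prior × likelihood. Numerator for III: 0.36·0.0363643 = 0.0130911.
Normalizing constant: 0.18·2.60192e-24 + 0.46·0.0289811 + 0.36·0.0363643 = 0.0264224.
P(III | observation) = 0.0130911 / 0.0264224 = 0.495455.

0.4955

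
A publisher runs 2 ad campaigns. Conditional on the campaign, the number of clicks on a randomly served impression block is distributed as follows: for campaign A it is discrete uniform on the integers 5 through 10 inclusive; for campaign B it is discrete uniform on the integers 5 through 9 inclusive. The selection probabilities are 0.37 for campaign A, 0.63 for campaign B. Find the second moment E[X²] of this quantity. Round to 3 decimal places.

54.022

For each component E[X²] = Var + (mean)², giving A: 59.1667; B: 51.
Overall E[X²] = 0.37·59.1667 + 0.63·51 = 54.0217.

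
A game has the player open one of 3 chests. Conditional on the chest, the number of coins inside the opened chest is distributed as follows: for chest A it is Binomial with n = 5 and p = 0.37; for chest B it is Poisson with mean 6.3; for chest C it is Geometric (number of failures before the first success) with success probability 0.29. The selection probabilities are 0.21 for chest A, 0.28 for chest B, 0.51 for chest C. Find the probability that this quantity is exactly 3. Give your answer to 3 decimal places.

Conditional on each chest, P(X = 3): A: 0.201042; B: 0.0765271; C: 0.103794.
By total probability, P(X = 3) = 0.21·0.201042 + 0.28·0.0765271 + 0.51·0.103794 = 0.116581.

0.117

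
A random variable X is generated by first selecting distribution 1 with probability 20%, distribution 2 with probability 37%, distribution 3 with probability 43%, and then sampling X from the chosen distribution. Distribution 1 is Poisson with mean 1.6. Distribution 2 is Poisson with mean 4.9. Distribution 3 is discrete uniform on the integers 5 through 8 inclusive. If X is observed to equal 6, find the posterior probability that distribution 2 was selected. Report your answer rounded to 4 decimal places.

0.3282

Likelihoods P(X=6 | ·): 1: 0.00470453; 2: 0.143153; 3: 0.25.
Posterior ∝ prior × likelihood. Numerator for 2: 0.37·0.143153 = 0.0529667.
Normalizing constant: 0.2·0.00470453 + 0.37·0.143153 + 0.43·0.25 = 0.161408.
P(2 | observation) = 0.0529667 / 0.161408 = 0.328155.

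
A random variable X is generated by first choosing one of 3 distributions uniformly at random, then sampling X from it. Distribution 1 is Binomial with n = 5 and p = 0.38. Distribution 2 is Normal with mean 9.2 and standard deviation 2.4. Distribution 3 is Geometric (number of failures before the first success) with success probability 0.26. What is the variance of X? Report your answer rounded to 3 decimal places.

Per component, 1: μ=1.9, E[X²]=4.788; 2: μ=9.2, E[X²]=90.4; 3: μ=2.84615, E[X²]=19.0473.
E[X] = 0.333333·1.9 + 0.333333·9.2 + 0.333333·2.84615 = 4.64872.
E[X²] = 0.333333·4.788 + 0.333333·90.4 + 0.333333·19.0473 = 38.0784.
Var(X) = E[X²] − (E[X])² = 38.0784 − 21.6106 = 16.4679.

16.468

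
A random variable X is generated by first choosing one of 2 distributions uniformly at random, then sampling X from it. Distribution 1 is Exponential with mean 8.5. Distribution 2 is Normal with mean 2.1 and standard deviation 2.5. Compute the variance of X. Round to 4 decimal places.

49.4900

Per component, 1: μ=8.5, E[X²]=144.5; 2: μ=2.1, E[X²]=10.66.
E[X] = 0.5·8.5 + 0.5·2.1 = 5.3.
E[X²] = 0.5·144.5 + 0.5·10.66 = 77.58.
Var(X) = E[X²] − (E[X])² = 77.58 − 28.09 = 49.49.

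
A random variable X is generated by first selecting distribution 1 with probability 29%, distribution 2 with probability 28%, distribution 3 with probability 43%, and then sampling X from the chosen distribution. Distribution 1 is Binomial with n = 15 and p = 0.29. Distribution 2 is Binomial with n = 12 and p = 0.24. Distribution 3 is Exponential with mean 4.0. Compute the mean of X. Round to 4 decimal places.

Component means — 1: 4.35; 2: 2.88; 3: 4.
E[X] = 0.29·4.35 + 0.28·2.88 + 0.43·4 = 3.7879.

3.7879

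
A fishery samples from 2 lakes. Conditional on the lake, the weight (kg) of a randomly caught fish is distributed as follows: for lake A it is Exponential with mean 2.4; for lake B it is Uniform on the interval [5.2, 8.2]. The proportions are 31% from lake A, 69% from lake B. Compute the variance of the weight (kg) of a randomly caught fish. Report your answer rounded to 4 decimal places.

6.2581

Per component, A: μ=2.4, E[X²]=11.52; B: μ=6.7, E[X²]=45.64.
E[X] = 0.31·2.4 + 0.69·6.7 = 5.367.
E[X²] = 0.31·11.52 + 0.69·45.64 = 35.0628.
Var(X) = E[X²] − (E[X])² = 35.0628 − 28.8047 = 6.25811.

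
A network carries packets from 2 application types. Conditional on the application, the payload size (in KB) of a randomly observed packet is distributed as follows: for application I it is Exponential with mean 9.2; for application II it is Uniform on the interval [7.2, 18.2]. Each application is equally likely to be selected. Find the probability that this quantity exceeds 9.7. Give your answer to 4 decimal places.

0.5606

Conditional on each application, P(X > 9.7): I: 0.34842; II: 0.772727.
By total probability, P(X > 9.7) = 0.5·0.34842 + 0.5·0.772727 = 0.560573.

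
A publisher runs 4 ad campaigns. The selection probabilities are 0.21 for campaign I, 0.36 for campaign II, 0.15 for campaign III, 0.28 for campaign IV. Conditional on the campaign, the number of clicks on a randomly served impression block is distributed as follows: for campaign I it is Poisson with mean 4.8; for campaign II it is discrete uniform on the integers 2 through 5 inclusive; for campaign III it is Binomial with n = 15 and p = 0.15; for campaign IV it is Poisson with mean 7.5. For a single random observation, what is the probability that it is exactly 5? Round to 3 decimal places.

Conditional on each campaign, P(X = 5): I: 0.174748; II: 0.25; III: 0.0448953; IV: 0.109375.
By total probability, P(X = 5) = 0.21·0.174748 + 0.36·0.25 + 0.15·0.0448953 + 0.28·0.109375 = 0.164056.

0.164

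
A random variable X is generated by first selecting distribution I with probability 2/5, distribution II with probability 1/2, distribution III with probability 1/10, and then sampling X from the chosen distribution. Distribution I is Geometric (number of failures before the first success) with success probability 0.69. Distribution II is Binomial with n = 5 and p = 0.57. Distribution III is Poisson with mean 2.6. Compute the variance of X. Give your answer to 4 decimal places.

2.4740

Per component, I: μ=0.449275, E[X²]=0.852972; II: μ=2.85, E[X²]=9.348; III: μ=2.6, E[X²]=9.36.
E[X] = 0.4·0.449275 + 0.5·2.85 + 0.1·2.6 = 1.86471.
E[X²] = 0.4·0.852972 + 0.5·9.348 + 0.1·9.36 = 5.95119.
Var(X) = E[X²] − (E[X])² = 5.95119 − 3.47714 = 2.47404.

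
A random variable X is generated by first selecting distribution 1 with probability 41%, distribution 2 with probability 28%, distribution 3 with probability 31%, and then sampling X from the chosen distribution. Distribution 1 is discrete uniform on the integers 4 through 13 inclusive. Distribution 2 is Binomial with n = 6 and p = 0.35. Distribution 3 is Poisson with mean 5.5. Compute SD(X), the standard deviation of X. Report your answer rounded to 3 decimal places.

Per component, 1: μ=8.5, E[X²]=80.5; 2: μ=2.1, E[X²]=5.775; 3: μ=5.5, E[X²]=35.75.
E[X] = 0.41·8.5 + 0.28·2.1 + 0.31·5.5 = 5.778.
E[X²] = 0.41·80.5 + 0.28·5.775 + 0.31·35.75 = 45.7045.
Var(X) = E[X²] − (E[X])² = 45.7045 − 33.3853 = 12.3192.
SD(X) = √12.3192 = 3.50987.

3.510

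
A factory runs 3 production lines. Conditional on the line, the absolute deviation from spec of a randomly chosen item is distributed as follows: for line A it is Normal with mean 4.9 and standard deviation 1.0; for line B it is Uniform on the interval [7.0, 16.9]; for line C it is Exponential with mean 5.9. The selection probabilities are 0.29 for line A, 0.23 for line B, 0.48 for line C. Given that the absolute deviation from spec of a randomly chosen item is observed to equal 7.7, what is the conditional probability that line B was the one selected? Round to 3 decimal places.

0.488

Likelihoods f(7.7 | ·): A: 0.00791545; B: 0.10101; C: 0.0459576.
Posterior ∝ prior × likelihood. Numerator for B: 0.23·0.10101 = 0.0232323.
Normalizing constant: 0.29·0.00791545 + 0.23·0.10101 + 0.48·0.0459576 = 0.0475874.
P(B | observation) = 0.0232323 / 0.0475874 = 0.488203.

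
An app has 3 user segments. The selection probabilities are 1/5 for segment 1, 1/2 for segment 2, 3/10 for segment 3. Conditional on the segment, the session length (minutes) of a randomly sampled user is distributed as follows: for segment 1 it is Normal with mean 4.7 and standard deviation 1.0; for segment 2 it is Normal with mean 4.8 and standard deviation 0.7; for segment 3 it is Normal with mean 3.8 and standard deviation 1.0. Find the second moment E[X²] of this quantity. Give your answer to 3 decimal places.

For each component E[X²] = Var + (mean)², giving 1: 23.09; 2: 23.53; 3: 15.44.
Overall E[X²] = 0.2·23.09 + 0.5·23.53 + 0.3·15.44 = 21.015.

21.015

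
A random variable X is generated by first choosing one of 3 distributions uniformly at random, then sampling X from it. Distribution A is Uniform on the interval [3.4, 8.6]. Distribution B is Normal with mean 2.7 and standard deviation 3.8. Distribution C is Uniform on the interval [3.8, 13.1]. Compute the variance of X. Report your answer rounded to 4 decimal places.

13.5175

Per component, A: μ=6, E[X²]=38.2533; B: μ=2.7, E[X²]=21.73; C: μ=8.45, E[X²]=78.61.
E[X] = 0.333333·6 + 0.333333·2.7 + 0.333333·8.45 = 5.71667.
E[X²] = 0.333333·38.2533 + 0.333333·21.73 + 0.333333·78.61 = 46.1978.
Var(X) = E[X²] − (E[X])² = 46.1978 − 32.6803 = 13.5175.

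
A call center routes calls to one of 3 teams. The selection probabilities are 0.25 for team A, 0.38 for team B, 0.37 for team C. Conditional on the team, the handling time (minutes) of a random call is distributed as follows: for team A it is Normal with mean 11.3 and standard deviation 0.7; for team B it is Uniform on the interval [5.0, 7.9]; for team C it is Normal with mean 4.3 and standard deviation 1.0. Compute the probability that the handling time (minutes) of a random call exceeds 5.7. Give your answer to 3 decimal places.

Conditional on each team, P(X > 5.7): A: 1; B: 0.758621; C: 0.0807567.
By total probability, P(X > 5.7) = 0.25·1 + 0.38·0.758621 + 0.37·0.0807567 = 0.568156.

0.568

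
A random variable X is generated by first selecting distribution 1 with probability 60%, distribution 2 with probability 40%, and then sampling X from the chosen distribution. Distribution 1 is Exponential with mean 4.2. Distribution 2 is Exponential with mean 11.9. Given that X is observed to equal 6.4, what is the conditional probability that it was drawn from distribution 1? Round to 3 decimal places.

Likelihoods f(6.4 | ·): 1: 0.0518763; 2: 0.0490776.
Posterior ∝ prior × likelihood. Numerator for 1: 0.6·0.0518763 = 0.0311258.
Normalizing constant: 0.6·0.0518763 + 0.4·0.0490776 = 0.0507568.
P(1 | observation) = 0.0311258 / 0.0507568 = 0.613233.

0.613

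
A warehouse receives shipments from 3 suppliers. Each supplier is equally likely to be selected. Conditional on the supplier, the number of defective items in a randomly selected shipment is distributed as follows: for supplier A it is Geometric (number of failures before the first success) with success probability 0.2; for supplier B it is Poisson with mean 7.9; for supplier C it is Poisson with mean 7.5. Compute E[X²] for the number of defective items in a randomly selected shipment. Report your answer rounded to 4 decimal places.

56.6867

For each component E[X²] = Var + (mean)², giving A: 36; B: 70.31; C: 63.75.
Overall E[X²] = 0.333333·36 + 0.333333·70.31 + 0.333333·63.75 = 56.6867.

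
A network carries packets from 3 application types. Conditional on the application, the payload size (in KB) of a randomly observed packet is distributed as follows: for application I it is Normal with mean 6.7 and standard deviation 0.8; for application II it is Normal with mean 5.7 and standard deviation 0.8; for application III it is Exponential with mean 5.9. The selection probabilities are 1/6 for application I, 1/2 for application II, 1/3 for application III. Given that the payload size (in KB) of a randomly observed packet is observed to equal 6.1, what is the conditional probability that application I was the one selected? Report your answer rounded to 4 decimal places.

Likelihoods f(6.1 | ·): I: 0.376422; II: 0.440082; III: 0.0602742.
Posterior ∝ prior × likelihood. Numerator for I: 0.166667·0.376422 = 0.062737.
Normalizing constant: 0.166667·0.376422 + 0.5·0.440082 + 0.333333·0.0602742 = 0.302869.
P(I | observation) = 0.062737 / 0.302869 = 0.207142.

0.2071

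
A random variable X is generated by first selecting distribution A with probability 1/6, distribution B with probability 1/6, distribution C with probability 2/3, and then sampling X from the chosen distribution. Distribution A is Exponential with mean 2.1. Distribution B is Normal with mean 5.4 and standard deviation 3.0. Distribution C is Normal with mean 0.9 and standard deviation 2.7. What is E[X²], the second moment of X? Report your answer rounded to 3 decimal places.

13.230

For each component E[X²] = Var + (mean)², giving A: 8.82; B: 38.16; C: 8.1.
Overall E[X²] = 0.166667·8.82 + 0.166667·38.16 + 0.666667·8.1 = 13.23.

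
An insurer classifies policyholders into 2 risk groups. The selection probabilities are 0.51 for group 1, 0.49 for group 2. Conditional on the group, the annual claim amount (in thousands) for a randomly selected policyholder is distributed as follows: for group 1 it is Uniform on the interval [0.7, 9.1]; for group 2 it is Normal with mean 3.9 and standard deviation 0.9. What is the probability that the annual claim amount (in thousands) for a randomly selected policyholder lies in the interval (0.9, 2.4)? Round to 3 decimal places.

Conditional on each group, P(0.9 < X < 2.4): 1: 0.178571; 2: 0.0473613.
By total probability, P(0.9 < X < 2.4) = 0.51·0.178571 + 0.49·0.0473613 = 0.114278.

0.114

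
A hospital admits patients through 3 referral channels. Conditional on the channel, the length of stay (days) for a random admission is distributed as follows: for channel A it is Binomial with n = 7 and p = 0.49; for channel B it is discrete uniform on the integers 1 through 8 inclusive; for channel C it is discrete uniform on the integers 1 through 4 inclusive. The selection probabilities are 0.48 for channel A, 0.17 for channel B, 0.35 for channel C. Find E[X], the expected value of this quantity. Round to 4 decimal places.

3.2864

Component means — A: 3.43; B: 4.5; C: 2.5.
E[X] = 0.48·3.43 + 0.17·4.5 + 0.35·2.5 = 3.2864.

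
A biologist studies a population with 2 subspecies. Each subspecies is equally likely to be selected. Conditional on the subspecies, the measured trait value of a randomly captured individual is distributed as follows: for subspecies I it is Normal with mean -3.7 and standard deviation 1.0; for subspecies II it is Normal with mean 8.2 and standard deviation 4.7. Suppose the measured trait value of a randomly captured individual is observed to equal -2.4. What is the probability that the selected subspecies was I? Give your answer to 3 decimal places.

0.963

Likelihoods f(-2.4 | ·): I: 0.171369; II: 0.00667268.
Posterior ∝ prior × likelihood. Numerator for I: 0.5·0.171369 = 0.0856843.
Normalizing constant: 0.5·0.171369 + 0.5·0.00667268 = 0.0890206.
P(I | observation) = 0.0856843 / 0.0890206 = 0.962522.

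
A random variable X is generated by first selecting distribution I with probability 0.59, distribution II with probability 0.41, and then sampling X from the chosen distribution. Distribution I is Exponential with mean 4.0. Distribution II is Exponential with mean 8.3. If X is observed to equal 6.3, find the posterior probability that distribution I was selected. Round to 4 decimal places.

Likelihoods f(6.3 | ·): I: 0.0517519; II: 0.0563997.
Posterior ∝ prior × likelihood. Numerator for I: 0.59·0.0517519 = 0.0305336.
Normalizing constant: 0.59·0.0517519 + 0.41·0.0563997 = 0.0536575.
P(I | observation) = 0.0305336 / 0.0536575 = 0.569047.

0.5690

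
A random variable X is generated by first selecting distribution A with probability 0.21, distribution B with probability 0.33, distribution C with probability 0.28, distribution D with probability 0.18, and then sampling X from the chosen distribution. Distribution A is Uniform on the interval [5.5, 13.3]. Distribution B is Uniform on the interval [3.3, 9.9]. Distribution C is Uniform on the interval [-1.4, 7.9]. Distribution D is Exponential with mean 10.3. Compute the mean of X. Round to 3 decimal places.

6.916

Component means — A: 9.4; B: 6.6; C: 3.25; D: 10.3.
E[X] = 0.21·9.4 + 0.33·6.6 + 0.28·3.25 + 0.18·10.3 = 6.916.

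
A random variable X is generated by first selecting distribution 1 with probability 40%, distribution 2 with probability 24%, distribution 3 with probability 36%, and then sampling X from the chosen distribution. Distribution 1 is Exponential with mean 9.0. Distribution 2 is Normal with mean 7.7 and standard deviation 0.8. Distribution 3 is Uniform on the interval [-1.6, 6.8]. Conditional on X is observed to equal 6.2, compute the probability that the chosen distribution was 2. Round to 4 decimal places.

0.2405

Likelihoods f(6.2 | ·): 1: 0.0557926; 2: 0.0859828; 3: 0.119048.
Posterior ∝ prior × likelihood. Numerator for 2: 0.24·0.0859828 = 0.0206359.
Normalizing constant: 0.4·0.0557926 + 0.24·0.0859828 + 0.36·0.119048 = 0.0858101.
P(2 | observation) = 0.0206359 / 0.0858101 = 0.240483.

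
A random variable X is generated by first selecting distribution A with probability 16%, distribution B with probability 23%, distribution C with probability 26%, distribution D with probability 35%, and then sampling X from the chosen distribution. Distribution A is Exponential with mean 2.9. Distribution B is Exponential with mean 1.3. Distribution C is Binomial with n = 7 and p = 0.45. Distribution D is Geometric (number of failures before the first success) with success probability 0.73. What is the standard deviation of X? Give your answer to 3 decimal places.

1.948

Per component, A: μ=2.9, E[X²]=16.82; B: μ=1.3, E[X²]=3.38; C: μ=3.15, E[X²]=11.655; D: μ=0.369863, E[X²]=0.64346.
E[X] = 0.16·2.9 + 0.23·1.3 + 0.26·3.15 + 0.35·0.369863 = 1.71145.
E[X²] = 0.16·16.82 + 0.23·3.38 + 0.26·11.655 + 0.35·0.64346 = 6.72411.
Var(X) = E[X²] − (E[X])² = 6.72411 − 2.92907 = 3.79504.
SD(X) = √3.79504 = 1.94809.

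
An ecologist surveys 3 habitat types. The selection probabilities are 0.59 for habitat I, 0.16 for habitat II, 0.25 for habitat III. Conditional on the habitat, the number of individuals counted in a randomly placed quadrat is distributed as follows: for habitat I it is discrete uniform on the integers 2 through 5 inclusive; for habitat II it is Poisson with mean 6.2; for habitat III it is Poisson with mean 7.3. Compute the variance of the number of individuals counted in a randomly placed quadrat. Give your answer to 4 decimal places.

6.4210

Per component, I: μ=3.5, E[X²]=13.5; II: μ=6.2, E[X²]=44.64; III: μ=7.3, E[X²]=60.59.
E[X] = 0.59·3.5 + 0.16·6.2 + 0.25·7.3 = 4.882.
E[X²] = 0.59·13.5 + 0.16·44.64 + 0.25·60.59 = 30.2549.
Var(X) = E[X²] − (E[X])² = 30.2549 − 23.8339 = 6.42098.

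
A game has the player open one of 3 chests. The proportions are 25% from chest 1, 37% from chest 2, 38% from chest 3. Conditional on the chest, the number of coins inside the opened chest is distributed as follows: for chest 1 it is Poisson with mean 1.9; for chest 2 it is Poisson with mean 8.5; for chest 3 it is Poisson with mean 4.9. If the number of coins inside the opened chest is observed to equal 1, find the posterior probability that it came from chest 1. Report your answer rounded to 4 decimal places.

0.8304

Likelihoods P(X=1 | ·): 1: 0.28418; 2: 0.00172948; 3: 0.0364883.
Posterior ∝ prior × likelihood. Numerator for 1: 0.25·0.28418 = 0.0710451.
Normalizing constant: 0.25·0.28418 + 0.37·0.00172948 + 0.38·0.0364883 = 0.0855505.
P(1 | observation) = 0.0710451 / 0.0855505 = 0.830446.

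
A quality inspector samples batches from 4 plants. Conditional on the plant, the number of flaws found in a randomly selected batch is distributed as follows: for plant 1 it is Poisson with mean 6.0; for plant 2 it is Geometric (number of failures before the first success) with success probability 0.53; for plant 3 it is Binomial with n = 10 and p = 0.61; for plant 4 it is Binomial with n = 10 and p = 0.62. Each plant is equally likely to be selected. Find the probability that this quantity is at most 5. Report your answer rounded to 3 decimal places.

Conditional on each plant, P(X ≤ 5): 1: 0.44568; 2: 0.989221; 3: 0.342038; 4: 0.317687.
By total probability, P(X ≤ 5) = 0.25·0.44568 + 0.25·0.989221 + 0.25·0.342038 + 0.25·0.317687 = 0.523656.

0.524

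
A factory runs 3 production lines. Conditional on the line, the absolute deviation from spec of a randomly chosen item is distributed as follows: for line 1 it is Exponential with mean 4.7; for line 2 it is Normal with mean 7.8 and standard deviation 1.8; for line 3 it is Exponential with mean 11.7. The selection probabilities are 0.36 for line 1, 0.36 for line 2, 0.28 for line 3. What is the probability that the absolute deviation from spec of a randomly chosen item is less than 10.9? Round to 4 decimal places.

Conditional on each line, P(X < 10.9): 1: 0.901643; 2: 0.957485; 3: 0.606086.
By total probability, P(X < 10.9) = 0.36·0.901643 + 0.36·0.957485 + 0.28·0.606086 = 0.83899.

0.8390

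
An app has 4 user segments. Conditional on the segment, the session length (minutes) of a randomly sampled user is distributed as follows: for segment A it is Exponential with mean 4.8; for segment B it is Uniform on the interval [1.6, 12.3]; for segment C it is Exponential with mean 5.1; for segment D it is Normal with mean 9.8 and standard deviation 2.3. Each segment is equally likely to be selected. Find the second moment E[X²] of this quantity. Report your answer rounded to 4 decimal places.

For each component E[X²] = Var + (mean)², giving A: 46.08; B: 57.8433; C: 52.02; D: 101.33.
Overall E[X²] = 0.25·46.08 + 0.25·57.8433 + 0.25·52.02 + 0.25·101.33 = 64.3183.

64.3183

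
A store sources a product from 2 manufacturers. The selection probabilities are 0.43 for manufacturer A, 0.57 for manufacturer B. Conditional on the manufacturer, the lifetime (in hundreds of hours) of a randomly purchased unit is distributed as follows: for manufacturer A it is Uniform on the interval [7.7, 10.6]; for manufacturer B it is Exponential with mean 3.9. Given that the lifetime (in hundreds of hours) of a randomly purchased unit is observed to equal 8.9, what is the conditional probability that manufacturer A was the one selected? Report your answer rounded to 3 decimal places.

0.909

Likelihoods f(8.9 | ·): A: 0.344828; B: 0.026173.
Posterior ∝ prior × likelihood. Numerator for A: 0.43·0.344828 = 0.148276.
Normalizing constant: 0.43·0.344828 + 0.57·0.026173 = 0.163194.
P(A | observation) = 0.148276 / 0.163194 = 0.908584.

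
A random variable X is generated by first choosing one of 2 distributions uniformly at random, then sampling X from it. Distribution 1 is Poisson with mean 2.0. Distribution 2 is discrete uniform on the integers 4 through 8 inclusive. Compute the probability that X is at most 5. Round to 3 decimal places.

0.692

Conditional on each component, P(X ≤ 5): 1: 0.983436; 2: 0.4.
By total probability, P(X ≤ 5) = 0.5·0.983436 + 0.5·0.4 = 0.691718.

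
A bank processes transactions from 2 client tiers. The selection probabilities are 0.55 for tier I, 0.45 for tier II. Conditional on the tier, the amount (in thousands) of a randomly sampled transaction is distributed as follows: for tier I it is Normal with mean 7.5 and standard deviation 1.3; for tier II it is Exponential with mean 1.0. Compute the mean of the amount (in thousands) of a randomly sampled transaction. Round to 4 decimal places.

4.5750

Component means — I: 7.5; II: 1.
E[X] = 0.55·7.5 + 0.45·1 = 4.575.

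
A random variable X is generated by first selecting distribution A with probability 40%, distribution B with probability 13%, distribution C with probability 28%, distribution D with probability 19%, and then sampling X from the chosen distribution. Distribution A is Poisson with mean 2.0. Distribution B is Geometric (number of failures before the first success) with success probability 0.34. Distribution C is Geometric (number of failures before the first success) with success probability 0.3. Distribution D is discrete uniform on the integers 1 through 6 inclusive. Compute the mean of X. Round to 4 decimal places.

Component means — A: 2; B: 1.94118; C: 2.33333; D: 3.5.
E[X] = 0.4·2 + 0.13·1.94118 + 0.28·2.33333 + 0.19·3.5 = 2.37069.

2.3707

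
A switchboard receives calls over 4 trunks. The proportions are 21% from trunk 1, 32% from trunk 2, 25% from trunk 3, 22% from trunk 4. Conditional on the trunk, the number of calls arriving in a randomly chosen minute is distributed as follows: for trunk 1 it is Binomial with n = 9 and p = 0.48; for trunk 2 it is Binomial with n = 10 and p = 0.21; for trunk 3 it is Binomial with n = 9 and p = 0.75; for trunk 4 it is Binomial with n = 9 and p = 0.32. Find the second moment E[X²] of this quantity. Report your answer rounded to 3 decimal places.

20.401

For each component E[X²] = Var + (mean)², giving 1: 20.9088; 2: 6.069; 3: 47.25; 4: 10.2528.
Overall E[X²] = 0.21·20.9088 + 0.32·6.069 + 0.25·47.25 + 0.22·10.2528 = 20.401.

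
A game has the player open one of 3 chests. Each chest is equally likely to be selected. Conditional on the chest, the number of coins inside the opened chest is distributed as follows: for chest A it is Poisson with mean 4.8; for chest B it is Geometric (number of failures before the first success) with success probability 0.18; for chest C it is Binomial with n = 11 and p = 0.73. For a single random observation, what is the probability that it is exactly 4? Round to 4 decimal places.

0.0911

Conditional on each chest, P(X = 4): A: 0.182029; B: 0.0813819; C: 0.00980284.
By total probability, P(X = 4) = 0.333333·0.182029 + 0.333333·0.0813819 + 0.333333·0.00980284 = 0.0910712.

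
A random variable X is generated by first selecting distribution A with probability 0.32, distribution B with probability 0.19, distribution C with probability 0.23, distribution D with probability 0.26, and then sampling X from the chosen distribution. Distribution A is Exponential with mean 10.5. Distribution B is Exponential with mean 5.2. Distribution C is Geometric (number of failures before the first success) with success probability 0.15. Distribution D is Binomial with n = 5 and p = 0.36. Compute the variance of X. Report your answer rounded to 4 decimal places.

Per component, A: μ=10.5, E[X²]=220.5; B: μ=5.2, E[X²]=54.08; C: μ=5.66667, E[X²]=69.8889; D: μ=1.8, E[X²]=4.392.
E[X] = 0.32·10.5 + 0.19·5.2 + 0.23·5.66667 + 0.26·1.8 = 6.11933.
E[X²] = 0.32·220.5 + 0.19·54.08 + 0.23·69.8889 + 0.26·4.392 = 98.0516.
Var(X) = E[X²] − (E[X])² = 98.0516 − 37.4462 = 60.6053.

60.6053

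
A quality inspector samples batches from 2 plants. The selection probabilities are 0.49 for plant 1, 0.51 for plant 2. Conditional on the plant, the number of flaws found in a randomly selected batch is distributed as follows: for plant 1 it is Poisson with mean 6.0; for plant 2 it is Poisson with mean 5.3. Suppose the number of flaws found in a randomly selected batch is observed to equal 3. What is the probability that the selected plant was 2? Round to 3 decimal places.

Likelihoods P(X=3 | ·): 1: 0.0892351; 2: 0.123856.
Posterior ∝ prior × likelihood. Numerator for 2: 0.51·0.123856 = 0.0631663.
Normalizing constant: 0.49·0.0892351 + 0.51·0.123856 = 0.106892.
P(2 | observation) = 0.0631663 / 0.106892 = 0.590939.

0.591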